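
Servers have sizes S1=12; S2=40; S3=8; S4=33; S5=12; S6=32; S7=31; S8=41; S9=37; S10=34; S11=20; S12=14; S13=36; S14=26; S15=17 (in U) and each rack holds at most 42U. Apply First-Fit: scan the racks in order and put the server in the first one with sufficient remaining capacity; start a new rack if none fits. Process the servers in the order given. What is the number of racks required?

12

rack 1: place S1 (12U), 30U left
rack 2: place S2 (40U), 2U left
rack 1: place S3 (8U), 22U left
rack 3: place S4 (33U), 9U left
rack 1: place S5 (12U), 10U left
rack 4: place S6 (32U), 10U left
rack 5: place S7 (31U), 11U left
rack 6: place S8 (41U), 1U left
rack 7: place S9 (37U), 5U left
rack 8: place S10 (34U), 8U left
rack 9: place S11 (20U), 22U left
rack 9: place S12 (14U), 8U left
rack 10: place S13 (36U), 6U left
rack 11: place S14 (26U), 16U left
rack 12: place S15 (17U), 25U left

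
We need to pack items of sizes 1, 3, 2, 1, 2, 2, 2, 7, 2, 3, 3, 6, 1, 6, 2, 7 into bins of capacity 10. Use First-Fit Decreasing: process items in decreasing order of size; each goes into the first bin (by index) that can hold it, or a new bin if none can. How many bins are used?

5

Sorted descending: 7, 7, 6, 6, 3, 3, 3, 2, 2, 2, 2, 2, 2, 1, 1, 1.
bin 1: place 7, 3 left
bin 2: place 7, 3 left
bin 3: place 6, 4 left
bin 4: place 6, 4 left
bin 1: place 3, 0 left
bin 2: place 3, 0 left
bin 3: place 3, 1 left
bin 4: place 2, 2 left
bin 4: place 2, 0 left
bin 5: place 2, 8 left
bin 5: place 2, 6 left
bin 5: place 2, 4 left
bin 5: place 2, 2 left
bin 3: place 1, 0 left
bin 5: place 1, 1 left
bin 5: place 1, 0 left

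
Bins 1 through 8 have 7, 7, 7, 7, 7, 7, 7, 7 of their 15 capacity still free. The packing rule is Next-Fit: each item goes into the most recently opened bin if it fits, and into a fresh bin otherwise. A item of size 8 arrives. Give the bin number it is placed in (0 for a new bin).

Next-Fit only looks at bin 8, which has 7 free.
8 does not fit, so a new bin is opened.

0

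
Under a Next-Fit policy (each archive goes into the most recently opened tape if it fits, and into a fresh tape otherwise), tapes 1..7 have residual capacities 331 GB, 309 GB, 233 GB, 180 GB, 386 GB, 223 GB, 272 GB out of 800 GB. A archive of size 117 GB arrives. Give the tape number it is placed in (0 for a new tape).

7

Next-Fit only looks at tape 7, which has 272 GB free.
117 GB fits there.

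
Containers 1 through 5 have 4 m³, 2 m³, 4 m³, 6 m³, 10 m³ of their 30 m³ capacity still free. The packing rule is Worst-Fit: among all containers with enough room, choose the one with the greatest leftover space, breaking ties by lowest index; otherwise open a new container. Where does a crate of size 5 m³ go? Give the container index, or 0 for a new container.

5

Containers with room: container 4 (6 m³), container 5 (10 m³).
Most room is container 5 with 10 m³ free.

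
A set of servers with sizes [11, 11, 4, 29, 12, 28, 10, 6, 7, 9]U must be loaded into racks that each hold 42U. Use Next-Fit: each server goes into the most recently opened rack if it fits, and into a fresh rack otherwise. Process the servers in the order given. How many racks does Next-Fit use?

4

Put 11U in rack 1; 31U remain.
Put 11U in rack 1; 20U remain.
Put 4U in rack 1; 16U remain.
Put 29U in rack 2; 13U remain.
Put 12U in rack 2; 1U remain.
Put 28U in rack 3; 14U remain.
Put 10U in rack 3; 4U remain.
Put 6U in rack 4; 36U remain.
Put 7U in rack 4; 29U remain.
Put 9U in rack 4; 20U remain.
Final racks: [11,11,4] [29,12] [28,10] [6,7,9].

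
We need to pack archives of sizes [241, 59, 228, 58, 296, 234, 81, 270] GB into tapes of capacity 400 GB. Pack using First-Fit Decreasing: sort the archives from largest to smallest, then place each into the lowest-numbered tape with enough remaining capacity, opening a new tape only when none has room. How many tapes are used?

5

Sorted descending: 296, 270, 241, 234, 228, 81, 59, 58.
Put 296 GB in tape 1; 104 GB remain.
Put 270 GB in tape 2; 130 GB remain.
Put 241 GB in tape 3; 159 GB remain.
Put 234 GB in tape 4; 166 GB remain.
Put 228 GB in tape 5; 172 GB remain.
Put 81 GB in tape 1; 23 GB remain.
Put 59 GB in tape 2; 71 GB remain.
Put 58 GB in tape 2; 13 GB remain.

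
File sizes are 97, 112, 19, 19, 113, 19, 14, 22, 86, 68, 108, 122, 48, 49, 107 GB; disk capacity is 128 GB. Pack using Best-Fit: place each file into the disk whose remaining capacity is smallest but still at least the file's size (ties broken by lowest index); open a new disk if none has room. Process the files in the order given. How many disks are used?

Put 97 GB in disk 1; 31 GB remain.
Put 112 GB in disk 2; 16 GB remain.
Put 19 GB in disk 1; 12 GB remain.
Put 19 GB in disk 3; 109 GB remain.
Put 113 GB in disk 4; 15 GB remain.
Put 19 GB in disk 3; 90 GB remain.
Put 14 GB in disk 4; 1 GB remain.
Put 22 GB in disk 3; 68 GB remain.
Put 86 GB in disk 5; 42 GB remain.
Put 68 GB in disk 3; 0 GB remain.
Put 108 GB in disk 6; 20 GB remain.
Put 122 GB in disk 7; 6 GB remain.
Put 48 GB in disk 8; 80 GB remain.
Put 49 GB in disk 8; 31 GB remain.
Put 107 GB in disk 9; 21 GB remain.

9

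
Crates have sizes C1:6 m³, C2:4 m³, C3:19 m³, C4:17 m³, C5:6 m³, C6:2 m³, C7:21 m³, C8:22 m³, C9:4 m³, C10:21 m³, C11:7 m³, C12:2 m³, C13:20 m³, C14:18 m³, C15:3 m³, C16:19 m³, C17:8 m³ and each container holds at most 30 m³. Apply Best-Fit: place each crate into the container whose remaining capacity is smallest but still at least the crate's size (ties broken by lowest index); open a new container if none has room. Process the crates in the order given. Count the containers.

8 containers

Put C1 (6 m³) in container 1; 24 m³ remain.
Put C2 (4 m³) in container 1; 20 m³ remain.
Put C3 (19 m³) in container 1; 1 m³ remain.
Put C4 (17 m³) in container 2; 13 m³ remain.
Put C5 (6 m³) in container 2; 7 m³ remain.
Put C6 (2 m³) in container 2; 5 m³ remain.
Put C7 (21 m³) in container 3; 9 m³ remain.
Put C8 (22 m³) in container 4; 8 m³ remain.
Put C9 (4 m³) in container 2; 1 m³ remain.
Put C10 (21 m³) in container 5; 9 m³ remain.
Put C11 (7 m³) in container 4; 1 m³ remain.
Put C12 (2 m³) in container 3; 7 m³ remain.
Put C13 (20 m³) in container 6; 10 m³ remain.
Put C14 (18 m³) in container 7; 12 m³ remain.
Put C15 (3 m³) in container 3; 4 m³ remain.
Put C16 (19 m³) in container 8; 11 m³ remain.
Put C17 (8 m³) in container 5; 1 m³ remain.
Final containers: [6,4,19] [17,6,2,4] [21,2,3] [22,7] [21,8] [20] [18] [19].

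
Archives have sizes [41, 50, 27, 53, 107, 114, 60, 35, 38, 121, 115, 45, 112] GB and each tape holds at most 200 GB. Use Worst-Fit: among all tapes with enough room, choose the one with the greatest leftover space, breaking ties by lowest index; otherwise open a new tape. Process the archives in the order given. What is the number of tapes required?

6

41 GB → tape 1 (remaining 159 GB)
50 GB → tape 1 (remaining 109 GB)
27 GB → tape 1 (remaining 82 GB)
53 GB → tape 1 (remaining 29 GB)
107 GB → tape 2 (remaining 93 GB)
114 GB → tape 3 (remaining 86 GB)
60 GB → tape 2 (remaining 33 GB)
35 GB → tape 3 (remaining 51 GB)
38 GB → tape 3 (remaining 13 GB)
121 GB → tape 4 (remaining 79 GB)
115 GB → tape 5 (remaining 85 GB)
45 GB → tape 5 (remaining 40 GB)
112 GB → tape 6 (remaining 88 GB)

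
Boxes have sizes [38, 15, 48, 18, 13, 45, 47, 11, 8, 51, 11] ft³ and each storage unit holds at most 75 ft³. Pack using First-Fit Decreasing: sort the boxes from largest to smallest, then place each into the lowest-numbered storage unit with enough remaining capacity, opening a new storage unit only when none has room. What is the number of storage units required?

5

Sorted descending: 51, 48, 47, 45, 38, 18, 15, 13, 11, 11, 8.
Put 51 ft³ in storage unit 1; 24 ft³ remain.
Put 48 ft³ in storage unit 2; 27 ft³ remain.
Put 47 ft³ in storage unit 3; 28 ft³ remain.
Put 45 ft³ in storage unit 4; 30 ft³ remain.
Put 38 ft³ in storage unit 5; 37 ft³ remain.
Put 18 ft³ in storage unit 1; 6 ft³ remain.
Put 15 ft³ in storage unit 2; 12 ft³ remain.
Put 13 ft³ in storage unit 3; 15 ft³ remain.
Put 11 ft³ in storage unit 2; 1 ft³ remain.
Put 11 ft³ in storage unit 3; 4 ft³ remain.
Put 8 ft³ in storage unit 4; 22 ft³ remain.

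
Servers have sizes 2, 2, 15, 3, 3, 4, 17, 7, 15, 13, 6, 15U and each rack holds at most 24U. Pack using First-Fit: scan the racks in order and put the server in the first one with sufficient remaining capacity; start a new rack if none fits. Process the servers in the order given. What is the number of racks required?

5 racks

rack 1: place 2U, 22U left
rack 1: place 2U, 20U left
rack 1: place 15U, 5U left
rack 1: place 3U, 2U left
rack 2: place 3U, 21U left
rack 2: place 4U, 17U left
rack 2: place 17U, 0U left
rack 3: place 7U, 17U left
rack 3: place 15U, 2U left
rack 4: place 13U, 11U left
rack 4: place 6U, 5U left
rack 5: place 15U, 9U left
Final racks: [2,2,15,3] [3,4,17] [7,15] [13,6] [15].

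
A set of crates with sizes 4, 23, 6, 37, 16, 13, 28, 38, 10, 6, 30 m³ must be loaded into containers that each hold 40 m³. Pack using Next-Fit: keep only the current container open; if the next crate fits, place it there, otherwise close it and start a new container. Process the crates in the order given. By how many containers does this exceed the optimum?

Next-Fit: [4,23,6] [37] [16,13] [28] [38] [10,6] [30] → 7 containers.
Total size 211 m³; any packing needs at least ⌈211/40⌉ = 6 containers.
An optimal packing achieves that bound: [38] [37] [30,10] [28,6,6] [23,16] [13,4] → 6 containers.
Excess: 7 − 6 = 1.

1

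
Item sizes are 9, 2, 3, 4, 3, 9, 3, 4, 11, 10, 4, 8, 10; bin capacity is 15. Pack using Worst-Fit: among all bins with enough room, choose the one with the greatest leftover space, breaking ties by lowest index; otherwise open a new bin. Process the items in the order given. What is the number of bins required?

7 bins

Put 9 in bin 1; 6 remain.
Put 2 in bin 1; 4 remain.
Put 3 in bin 1; 1 remain.
Put 4 in bin 2; 11 remain.
Put 3 in bin 2; 8 remain.
Put 9 in bin 3; 6 remain.
Put 3 in bin 2; 5 remain.
Put 4 in bin 3; 2 remain.
Put 11 in bin 4; 4 remain.
Put 10 in bin 5; 5 remain.
Put 4 in bin 2; 1 remain.
Put 8 in bin 6; 7 remain.
Put 10 in bin 7; 5 remain.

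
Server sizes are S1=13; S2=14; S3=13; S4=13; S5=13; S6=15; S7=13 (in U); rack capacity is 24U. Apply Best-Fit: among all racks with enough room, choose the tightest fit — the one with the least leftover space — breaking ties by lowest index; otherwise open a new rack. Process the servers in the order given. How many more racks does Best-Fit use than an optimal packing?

0

Best-Fit: [13] [14] [13] [13] [13] [15] [13] → 7 racks.
7 servers exceed 12U (half the capacity), and no two of those can share a rack, so at least 7 racks are needed.
So 7 is already optimal.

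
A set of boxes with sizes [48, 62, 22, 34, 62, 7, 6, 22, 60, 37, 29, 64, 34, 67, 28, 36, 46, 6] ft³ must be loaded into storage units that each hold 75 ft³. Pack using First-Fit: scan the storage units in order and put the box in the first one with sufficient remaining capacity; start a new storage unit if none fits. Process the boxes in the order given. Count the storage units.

11 storage units

storage unit 1: place 48 ft³, 27 ft³ left
storage unit 2: place 62 ft³, 13 ft³ left
storage unit 1: place 22 ft³, 5 ft³ left
storage unit 3: place 34 ft³, 41 ft³ left
storage unit 4: place 62 ft³, 13 ft³ left
storage unit 2: place 7 ft³, 6 ft³ left
storage unit 2: place 6 ft³, 0 ft³ left
storage unit 3: place 22 ft³, 19 ft³ left
storage unit 5: place 60 ft³, 15 ft³ left
storage unit 6: place 37 ft³, 38 ft³ left
storage unit 6: place 29 ft³, 9 ft³ left
storage unit 7: place 64 ft³, 11 ft³ left
storage unit 8: place 34 ft³, 41 ft³ left
storage unit 9: place 67 ft³, 8 ft³ left
storage unit 8: place 28 ft³, 13 ft³ left
storage unit 10: place 36 ft³, 39 ft³ left
storage unit 11: place 46 ft³, 29 ft³ left
storage unit 3: place 6 ft³, 13 ft³ left
Final storage units: [48,22] [62,7,6] [34,22,6] [62] [60] [37,29] [64] [34,28] [67] [36] [46].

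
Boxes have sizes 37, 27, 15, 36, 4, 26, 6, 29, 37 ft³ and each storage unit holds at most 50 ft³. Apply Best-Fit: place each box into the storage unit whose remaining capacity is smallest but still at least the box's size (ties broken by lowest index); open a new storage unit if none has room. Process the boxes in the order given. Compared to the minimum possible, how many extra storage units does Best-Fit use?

0

Best-Fit: [37,6] [27,15,4] [36] [26] [29] [37] → 6 storage units.
6 boxes exceed 25 ft³ (half the capacity), and no two of those can share a storage unit, so at least 6 storage units are needed.
So 6 is already optimal.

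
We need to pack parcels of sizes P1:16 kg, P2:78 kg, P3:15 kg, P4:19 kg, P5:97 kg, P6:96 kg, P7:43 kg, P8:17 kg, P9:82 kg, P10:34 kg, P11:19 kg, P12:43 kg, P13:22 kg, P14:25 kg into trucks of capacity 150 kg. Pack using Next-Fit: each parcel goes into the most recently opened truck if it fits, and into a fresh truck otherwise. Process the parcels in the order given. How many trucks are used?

Put P1 (16 kg) in truck 1; 134 kg remain.
Put P2 (78 kg) in truck 1; 56 kg remain.
Put P3 (15 kg) in truck 1; 41 kg remain.
Put P4 (19 kg) in truck 1; 22 kg remain.
Put P5 (97 kg) in truck 2; 53 kg remain.
Put P6 (96 kg) in truck 3; 54 kg remain.
Put P7 (43 kg) in truck 3; 11 kg remain.
Put P8 (17 kg) in truck 4; 133 kg remain.
Put P9 (82 kg) in truck 4; 51 kg remain.
Put P10 (34 kg) in truck 4; 17 kg remain.
Put P11 (19 kg) in truck 5; 131 kg remain.
Put P12 (43 kg) in truck 5; 88 kg remain.
Put P13 (22 kg) in truck 5; 66 kg remain.
Put P14 (25 kg) in truck 5; 41 kg remain.
Final trucks: [16,78,15,19] [97] [96,43] [17,82,34] [19,43,22,25].

5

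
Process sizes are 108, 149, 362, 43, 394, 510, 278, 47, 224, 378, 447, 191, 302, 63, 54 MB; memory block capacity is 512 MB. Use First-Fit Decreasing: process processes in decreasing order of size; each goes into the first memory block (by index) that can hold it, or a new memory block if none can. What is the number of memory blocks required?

8

Sorted descending: 510, 447, 394, 378, 362, 302, 278, 224, 191, 149, 108, 63, 54, 47, 43.
Put 510 MB in memory block 1; 2 MB remain.
Put 447 MB in memory block 2; 65 MB remain.
Put 394 MB in memory block 3; 118 MB remain.
Put 378 MB in memory block 4; 134 MB remain.
Put 362 MB in memory block 5; 150 MB remain.
Put 302 MB in memory block 6; 210 MB remain.
Put 278 MB in memory block 7; 234 MB remain.
Put 224 MB in memory block 7; 10 MB remain.
Put 191 MB in memory block 6; 19 MB remain.
Put 149 MB in memory block 5; 1 MB remain.
Put 108 MB in memory block 3; 10 MB remain.
Put 63 MB in memory block 2; 2 MB remain.
Put 54 MB in memory block 4; 80 MB remain.
Put 47 MB in memory block 4; 33 MB remain.
Put 43 MB in memory block 8; 469 MB remain.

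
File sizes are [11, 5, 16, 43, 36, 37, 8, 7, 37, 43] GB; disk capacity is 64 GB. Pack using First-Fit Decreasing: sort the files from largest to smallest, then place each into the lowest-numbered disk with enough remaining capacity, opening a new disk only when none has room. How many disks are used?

Sorted descending: 43, 43, 37, 37, 36, 16, 11, 8, 7, 5.
43 GB → disk 1 (remaining 21 GB)
43 GB → disk 2 (remaining 21 GB)
37 GB → disk 3 (remaining 27 GB)
37 GB → disk 4 (remaining 27 GB)
36 GB → disk 5 (remaining 28 GB)
16 GB → disk 1 (remaining 5 GB)
11 GB → disk 2 (remaining 10 GB)
8 GB → disk 2 (remaining 2 GB)
7 GB → disk 3 (remaining 20 GB)
5 GB → disk 1 (remaining 0 GB)
Final disks: [43,16,5] [43,11,8] [37,7] [37] [36].

5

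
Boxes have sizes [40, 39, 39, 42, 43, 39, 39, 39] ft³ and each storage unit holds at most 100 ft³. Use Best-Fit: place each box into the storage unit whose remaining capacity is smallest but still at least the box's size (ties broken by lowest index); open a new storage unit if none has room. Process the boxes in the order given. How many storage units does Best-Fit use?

40 ft³ → storage unit 1 (remaining 60 ft³)
39 ft³ → storage unit 1 (remaining 21 ft³)
39 ft³ → storage unit 2 (remaining 61 ft³)
42 ft³ → storage unit 2 (remaining 19 ft³)
43 ft³ → storage unit 3 (remaining 57 ft³)
39 ft³ → storage unit 3 (remaining 18 ft³)
39 ft³ → storage unit 4 (remaining 61 ft³)
39 ft³ → storage unit 4 (remaining 22 ft³)

4 storage units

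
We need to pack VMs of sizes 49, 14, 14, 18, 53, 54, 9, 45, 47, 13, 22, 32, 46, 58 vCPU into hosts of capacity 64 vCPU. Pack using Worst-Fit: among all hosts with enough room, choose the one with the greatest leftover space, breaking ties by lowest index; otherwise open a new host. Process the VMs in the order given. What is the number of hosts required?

host 1: place 49 vCPU, 15 vCPU left
host 1: place 14 vCPU, 1 vCPU left
host 2: place 14 vCPU, 50 vCPU left
host 2: place 18 vCPU, 32 vCPU left
host 3: place 53 vCPU, 11 vCPU left
host 4: place 54 vCPU, 10 vCPU left
host 2: place 9 vCPU, 23 vCPU left
host 5: place 45 vCPU, 19 vCPU left
host 6: place 47 vCPU, 17 vCPU left
host 2: place 13 vCPU, 10 vCPU left
host 7: place 22 vCPU, 42 vCPU left
host 7: place 32 vCPU, 10 vCPU left
host 8: place 46 vCPU, 18 vCPU left
host 9: place 58 vCPU, 6 vCPU left

9 hosts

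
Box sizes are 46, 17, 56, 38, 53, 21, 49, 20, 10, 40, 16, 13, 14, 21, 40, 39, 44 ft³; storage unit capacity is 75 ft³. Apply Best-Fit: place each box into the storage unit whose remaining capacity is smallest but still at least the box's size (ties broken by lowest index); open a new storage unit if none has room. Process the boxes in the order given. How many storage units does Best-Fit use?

9

storage unit 1: place 46 ft³, 29 ft³ left
storage unit 1: place 17 ft³, 12 ft³ left
storage unit 2: place 56 ft³, 19 ft³ left
storage unit 3: place 38 ft³, 37 ft³ left
storage unit 4: place 53 ft³, 22 ft³ left
storage unit 4: place 21 ft³, 1 ft³ left
storage unit 5: place 49 ft³, 26 ft³ left
storage unit 5: place 20 ft³, 6 ft³ left
storage unit 1: place 10 ft³, 2 ft³ left
storage unit 6: place 40 ft³, 35 ft³ left
storage unit 2: place 16 ft³, 3 ft³ left
storage unit 6: place 13 ft³, 22 ft³ left
storage unit 6: place 14 ft³, 8 ft³ left
storage unit 3: place 21 ft³, 16 ft³ left
storage unit 7: place 40 ft³, 35 ft³ left
storage unit 8: place 39 ft³, 36 ft³ left
storage unit 9: place 44 ft³, 31 ft³ left
Final storage units: [46,17,10] [56,16] [38,21] [53,21] [49,20] [40,13,14] [40] [39] [44].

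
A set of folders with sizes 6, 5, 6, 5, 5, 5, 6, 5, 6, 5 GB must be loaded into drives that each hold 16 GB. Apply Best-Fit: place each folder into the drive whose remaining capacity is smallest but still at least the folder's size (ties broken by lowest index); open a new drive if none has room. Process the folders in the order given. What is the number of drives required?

4

drive 1: place 6 GB, 10 GB left
drive 1: place 5 GB, 5 GB left
drive 2: place 6 GB, 10 GB left
drive 1: place 5 GB, 0 GB left
drive 2: place 5 GB, 5 GB left
drive 2: place 5 GB, 0 GB left
drive 3: place 6 GB, 10 GB left
drive 3: place 5 GB, 5 GB left
drive 4: place 6 GB, 10 GB left
drive 3: place 5 GB, 0 GB left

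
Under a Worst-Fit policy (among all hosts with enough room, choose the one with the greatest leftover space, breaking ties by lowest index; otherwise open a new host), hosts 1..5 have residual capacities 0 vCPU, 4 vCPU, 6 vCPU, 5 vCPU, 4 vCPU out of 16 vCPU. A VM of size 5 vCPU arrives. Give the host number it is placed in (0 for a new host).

Hosts with room: host 3 (6 vCPU), host 4 (5 vCPU).
Most room is host 3 with 6 vCPU free.

3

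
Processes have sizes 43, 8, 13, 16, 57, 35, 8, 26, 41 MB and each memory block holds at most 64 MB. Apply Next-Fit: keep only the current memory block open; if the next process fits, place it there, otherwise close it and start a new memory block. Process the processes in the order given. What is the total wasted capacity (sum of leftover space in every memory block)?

137

Put 43 MB in memory block 1; 21 MB remain.
Put 8 MB in memory block 1; 13 MB remain.
Put 13 MB in memory block 1; 0 MB remain.
Put 16 MB in memory block 2; 48 MB remain.
Put 57 MB in memory block 3; 7 MB remain.
Put 35 MB in memory block 4; 29 MB remain.
Put 8 MB in memory block 4; 21 MB remain.
Put 26 MB in memory block 5; 38 MB remain.
Put 41 MB in memory block 6; 23 MB remain.
6 memory blocks × 64 MB = 384 MB; used 247 MB; unused 137 MB.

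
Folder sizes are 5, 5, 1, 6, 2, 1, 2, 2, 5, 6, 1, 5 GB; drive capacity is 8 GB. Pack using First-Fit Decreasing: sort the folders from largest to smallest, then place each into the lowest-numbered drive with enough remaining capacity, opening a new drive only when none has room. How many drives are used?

6

Sorted descending: 6, 6, 5, 5, 5, 5, 2, 2, 2, 1, 1, 1.
6 GB → drive 1 (remaining 2 GB)
6 GB → drive 2 (remaining 2 GB)
5 GB → drive 3 (remaining 3 GB)
5 GB → drive 4 (remaining 3 GB)
5 GB → drive 5 (remaining 3 GB)
5 GB → drive 6 (remaining 3 GB)
2 GB → drive 1 (remaining 0 GB)
2 GB → drive 2 (remaining 0 GB)
2 GB → drive 3 (remaining 1 GB)
1 GB → drive 3 (remaining 0 GB)
1 GB → drive 4 (remaining 2 GB)
1 GB → drive 4 (remaining 1 GB)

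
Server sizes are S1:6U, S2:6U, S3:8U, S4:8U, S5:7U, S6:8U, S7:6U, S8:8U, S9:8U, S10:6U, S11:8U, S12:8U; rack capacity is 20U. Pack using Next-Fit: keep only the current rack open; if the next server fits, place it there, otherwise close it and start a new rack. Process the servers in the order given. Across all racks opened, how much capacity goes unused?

S1 (6U) → rack 1 (remaining 14U)
S2 (6U) → rack 1 (remaining 8U)
S3 (8U) → rack 1 (remaining 0U)
S4 (8U) → rack 2 (remaining 12U)
S5 (7U) → rack 2 (remaining 5U)
S6 (8U) → rack 3 (remaining 12U)
S7 (6U) → rack 3 (remaining 6U)
S8 (8U) → rack 4 (remaining 12U)
S9 (8U) → rack 4 (remaining 4U)
S10 (6U) → rack 5 (remaining 14U)
S11 (8U) → rack 5 (remaining 6U)
S12 (8U) → rack 6 (remaining 12U)
6 racks × 20U = 120U; used 87U; unused 33U.

33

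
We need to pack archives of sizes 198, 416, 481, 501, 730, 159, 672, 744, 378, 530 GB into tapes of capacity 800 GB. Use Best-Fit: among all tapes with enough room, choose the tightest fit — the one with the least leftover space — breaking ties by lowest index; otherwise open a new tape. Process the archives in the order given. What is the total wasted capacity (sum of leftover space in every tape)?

198 GB → tape 1 (remaining 602 GB)
416 GB → tape 1 (remaining 186 GB)
481 GB → tape 2 (remaining 319 GB)
501 GB → tape 3 (remaining 299 GB)
730 GB → tape 4 (remaining 70 GB)
159 GB → tape 1 (remaining 27 GB)
672 GB → tape 5 (remaining 128 GB)
744 GB → tape 6 (remaining 56 GB)
378 GB → tape 7 (remaining 422 GB)
530 GB → tape 8 (remaining 270 GB)
8 tapes × 800 GB = 6400 GB; used 4809 GB; unused 1591 GB.

1591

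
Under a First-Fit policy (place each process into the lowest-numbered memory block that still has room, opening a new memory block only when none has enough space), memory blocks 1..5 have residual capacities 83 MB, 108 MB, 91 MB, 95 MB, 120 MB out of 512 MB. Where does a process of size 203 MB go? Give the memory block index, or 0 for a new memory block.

No memory block has ≥ 203 MB free, so a new memory block is opened.

0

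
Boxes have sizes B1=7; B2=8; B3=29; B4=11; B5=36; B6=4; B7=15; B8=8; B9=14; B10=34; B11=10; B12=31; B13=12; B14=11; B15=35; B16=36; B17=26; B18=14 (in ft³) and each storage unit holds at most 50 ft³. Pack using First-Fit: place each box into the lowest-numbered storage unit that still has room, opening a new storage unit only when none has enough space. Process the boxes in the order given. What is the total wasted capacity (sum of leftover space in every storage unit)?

storage unit 1: place B1 (7 ft³), 43 ft³ left
storage unit 1: place B2 (8 ft³), 35 ft³ left
storage unit 1: place B3 (29 ft³), 6 ft³ left
storage unit 2: place B4 (11 ft³), 39 ft³ left
storage unit 2: place B5 (36 ft³), 3 ft³ left
storage unit 1: place B6 (4 ft³), 2 ft³ left
storage unit 3: place B7 (15 ft³), 35 ft³ left
storage unit 3: place B8 (8 ft³), 27 ft³ left
storage unit 3: place B9 (14 ft³), 13 ft³ left
storage unit 4: place B10 (34 ft³), 16 ft³ left
storage unit 3: place B11 (10 ft³), 3 ft³ left
storage unit 5: place B12 (31 ft³), 19 ft³ left
storage unit 4: place B13 (12 ft³), 4 ft³ left
storage unit 5: place B14 (11 ft³), 8 ft³ left
storage unit 6: place B15 (35 ft³), 15 ft³ left
storage unit 7: place B16 (36 ft³), 14 ft³ left
storage unit 8: place B17 (26 ft³), 24 ft³ left
storage unit 6: place B18 (14 ft³), 1 ft³ left
8 storage units × 50 ft³ = 400 ft³; used 341 ft³; unused 59 ft³.

59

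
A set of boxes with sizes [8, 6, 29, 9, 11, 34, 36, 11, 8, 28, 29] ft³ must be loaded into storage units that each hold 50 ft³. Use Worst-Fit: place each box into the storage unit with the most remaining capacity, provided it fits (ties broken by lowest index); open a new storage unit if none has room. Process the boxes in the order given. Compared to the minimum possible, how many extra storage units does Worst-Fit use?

Worst-Fit: [8,6,29] [9,11,11,8] [34] [36] [28] [29] → 6 storage units.
Total size 209 ft³; any packing needs at least ⌈209/50⌉ = 5 storage units.
An optimal packing achieves that bound: [36,11] [34,11] [29,9,8] [29,8,6] [28] → 5 storage units.
Excess: 6 − 5 = 1.

1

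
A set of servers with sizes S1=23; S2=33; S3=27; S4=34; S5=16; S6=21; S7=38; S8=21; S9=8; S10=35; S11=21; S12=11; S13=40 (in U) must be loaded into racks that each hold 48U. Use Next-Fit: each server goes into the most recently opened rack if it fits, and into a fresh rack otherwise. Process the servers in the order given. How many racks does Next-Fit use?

S1 (23U) → rack 1 (remaining 25U)
S2 (33U) → rack 2 (remaining 15U)
S3 (27U) → rack 3 (remaining 21U)
S4 (34U) → rack 4 (remaining 14U)
S5 (16U) → rack 5 (remaining 32U)
S6 (21U) → rack 5 (remaining 11U)
S7 (38U) → rack 6 (remaining 10U)
S8 (21U) → rack 7 (remaining 27U)
S9 (8U) → rack 7 (remaining 19U)
S10 (35U) → rack 8 (remaining 13U)
S11 (21U) → rack 9 (remaining 27U)
S12 (11U) → rack 9 (remaining 16U)
S13 (40U) → rack 10 (remaining 8U)
Final racks: [23] [33] [27] [34] [16,21] [38] [21,8] [35] [21,11] [40].

10 racks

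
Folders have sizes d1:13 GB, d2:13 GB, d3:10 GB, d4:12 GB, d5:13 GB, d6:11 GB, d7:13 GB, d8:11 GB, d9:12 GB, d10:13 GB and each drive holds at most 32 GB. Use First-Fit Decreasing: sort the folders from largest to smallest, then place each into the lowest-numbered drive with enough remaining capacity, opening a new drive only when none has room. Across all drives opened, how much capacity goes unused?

39

Sorted descending: 13, 13, 13, 13, 13, 12, 12, 11, 11, 10.
Put 13 GB in drive 1; 19 GB remain.
Put 13 GB in drive 1; 6 GB remain.
Put 13 GB in drive 2; 19 GB remain.
Put 13 GB in drive 2; 6 GB remain.
Put 13 GB in drive 3; 19 GB remain.
Put 12 GB in drive 3; 7 GB remain.
Put 12 GB in drive 4; 20 GB remain.
Put 11 GB in drive 4; 9 GB remain.
Put 11 GB in drive 5; 21 GB remain.
Put 10 GB in drive 5; 11 GB remain.
5 drives × 32 GB = 160 GB; used 121 GB; unused 39 GB.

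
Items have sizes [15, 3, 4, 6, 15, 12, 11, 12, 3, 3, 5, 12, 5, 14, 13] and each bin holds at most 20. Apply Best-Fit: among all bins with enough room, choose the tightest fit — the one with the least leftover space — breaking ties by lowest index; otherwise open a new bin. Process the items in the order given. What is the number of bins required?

Put 15 in bin 1; 5 remain.
Put 3 in bin 1; 2 remain.
Put 4 in bin 2; 16 remain.
Put 6 in bin 2; 10 remain.
Put 15 in bin 3; 5 remain.
Put 12 in bin 4; 8 remain.
Put 11 in bin 5; 9 remain.
Put 12 in bin 6; 8 remain.
Put 3 in bin 3; 2 remain.
Put 3 in bin 4; 5 remain.
Put 5 in bin 4; 0 remain.
Put 12 in bin 7; 8 remain.
Put 5 in bin 6; 3 remain.
Put 14 in bin 8; 6 remain.
Put 13 in bin 9; 7 remain.
Final bins: [15,3] [4,6] [15,3] [12,3,5] [11] [12,5] [12] [14] [13].

9 bins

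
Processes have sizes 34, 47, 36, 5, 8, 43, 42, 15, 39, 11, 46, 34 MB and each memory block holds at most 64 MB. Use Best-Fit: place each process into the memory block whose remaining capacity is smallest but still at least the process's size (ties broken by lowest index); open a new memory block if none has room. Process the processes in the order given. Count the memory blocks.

Put 34 MB in memory block 1; 30 MB remain.
Put 47 MB in memory block 2; 17 MB remain.
Put 36 MB in memory block 3; 28 MB remain.
Put 5 MB in memory block 2; 12 MB remain.
Put 8 MB in memory block 2; 4 MB remain.
Put 43 MB in memory block 4; 21 MB remain.
Put 42 MB in memory block 5; 22 MB remain.
Put 15 MB in memory block 4; 6 MB remain.
Put 39 MB in memory block 6; 25 MB remain.
Put 11 MB in memory block 5; 11 MB remain.
Put 46 MB in memory block 7; 18 MB remain.
Put 34 MB in memory block 8; 30 MB remain.
Final memory blocks: [34] [47,5,8] [36] [43,15] [42,11] [39] [46] [34].

8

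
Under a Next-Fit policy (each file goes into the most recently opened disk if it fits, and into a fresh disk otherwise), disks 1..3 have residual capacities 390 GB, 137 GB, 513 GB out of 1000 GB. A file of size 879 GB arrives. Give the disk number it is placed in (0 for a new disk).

Next-Fit only looks at disk 3, which has 513 GB free.
879 GB does not fit, so a new disk is opened.

0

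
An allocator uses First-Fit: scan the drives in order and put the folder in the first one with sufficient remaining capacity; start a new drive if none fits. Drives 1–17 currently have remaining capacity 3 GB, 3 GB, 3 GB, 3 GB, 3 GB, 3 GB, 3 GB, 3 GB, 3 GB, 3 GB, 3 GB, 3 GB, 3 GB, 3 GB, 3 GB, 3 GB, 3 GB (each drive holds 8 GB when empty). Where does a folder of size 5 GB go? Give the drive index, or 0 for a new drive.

No drive has ≥ 5 GB free, so a new drive is opened.

0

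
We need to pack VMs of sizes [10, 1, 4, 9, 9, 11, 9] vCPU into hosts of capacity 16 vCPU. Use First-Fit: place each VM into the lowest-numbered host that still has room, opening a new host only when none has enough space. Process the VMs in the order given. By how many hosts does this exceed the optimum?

First-Fit: [10,1,4] [9] [9] [11] [9] → 5 hosts.
5 VMs exceed 8 vCPU (half the capacity), and no two of those can share a host, so at least 5 hosts are needed.
So 5 is already optimal.

0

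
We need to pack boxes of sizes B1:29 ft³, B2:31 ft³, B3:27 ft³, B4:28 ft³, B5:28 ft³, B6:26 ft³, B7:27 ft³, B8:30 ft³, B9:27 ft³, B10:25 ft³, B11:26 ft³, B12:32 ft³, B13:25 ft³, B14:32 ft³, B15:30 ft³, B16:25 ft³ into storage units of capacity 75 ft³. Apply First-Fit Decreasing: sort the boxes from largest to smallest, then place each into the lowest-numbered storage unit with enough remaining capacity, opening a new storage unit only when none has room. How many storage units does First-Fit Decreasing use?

Sorted descending: 32, 32, 31, 30, 30, 29, 28, 28, 27, 27, 27, 26, 26, 25, 25, 25.
storage unit 1: place 32 ft³, 43 ft³ left
storage unit 1: place 32 ft³, 11 ft³ left
storage unit 2: place 31 ft³, 44 ft³ left
storage unit 2: place 30 ft³, 14 ft³ left
storage unit 3: place 30 ft³, 45 ft³ left
storage unit 3: place 29 ft³, 16 ft³ left
storage unit 4: place 28 ft³, 47 ft³ left
storage unit 4: place 28 ft³, 19 ft³ left
storage unit 5: place 27 ft³, 48 ft³ left
storage unit 5: place 27 ft³, 21 ft³ left
storage unit 6: place 27 ft³, 48 ft³ left
storage unit 6: place 26 ft³, 22 ft³ left
storage unit 7: place 26 ft³, 49 ft³ left
storage unit 7: place 25 ft³, 24 ft³ left
storage unit 8: place 25 ft³, 50 ft³ left
storage unit 8: place 25 ft³, 25 ft³ left

8 storage units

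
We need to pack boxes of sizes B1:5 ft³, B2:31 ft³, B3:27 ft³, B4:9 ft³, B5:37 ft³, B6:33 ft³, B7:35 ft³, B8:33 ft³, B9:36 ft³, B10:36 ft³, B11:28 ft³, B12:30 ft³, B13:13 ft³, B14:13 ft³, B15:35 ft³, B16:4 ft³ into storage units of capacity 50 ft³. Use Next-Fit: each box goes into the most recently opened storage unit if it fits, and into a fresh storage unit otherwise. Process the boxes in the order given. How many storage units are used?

storage unit 1: place B1 (5 ft³), 45 ft³ left
storage unit 1: place B2 (31 ft³), 14 ft³ left
storage unit 2: place B3 (27 ft³), 23 ft³ left
storage unit 2: place B4 (9 ft³), 14 ft³ left
storage unit 3: place B5 (37 ft³), 13 ft³ left
storage unit 4: place B6 (33 ft³), 17 ft³ left
storage unit 5: place B7 (35 ft³), 15 ft³ left
storage unit 6: place B8 (33 ft³), 17 ft³ left
storage unit 7: place B9 (36 ft³), 14 ft³ left
storage unit 8: place B10 (36 ft³), 14 ft³ left
storage unit 9: place B11 (28 ft³), 22 ft³ left
storage unit 10: place B12 (30 ft³), 20 ft³ left
storage unit 10: place B13 (13 ft³), 7 ft³ left
storage unit 11: place B14 (13 ft³), 37 ft³ left
storage unit 11: place B15 (35 ft³), 2 ft³ left
storage unit 12: place B16 (4 ft³), 46 ft³ left

12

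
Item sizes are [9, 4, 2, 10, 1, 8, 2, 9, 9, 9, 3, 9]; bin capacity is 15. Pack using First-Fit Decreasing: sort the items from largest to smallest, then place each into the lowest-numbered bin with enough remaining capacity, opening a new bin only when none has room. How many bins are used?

Sorted descending: 10, 9, 9, 9, 9, 9, 8, 4, 3, 2, 2, 1.
Put 10 in bin 1; 5 remain.
Put 9 in bin 2; 6 remain.
Put 9 in bin 3; 6 remain.
Put 9 in bin 4; 6 remain.
Put 9 in bin 5; 6 remain.
Put 9 in bin 6; 6 remain.
Put 8 in bin 7; 7 remain.
Put 4 in bin 1; 1 remain.
Put 3 in bin 2; 3 remain.
Put 2 in bin 2; 1 remain.
Put 2 in bin 3; 4 remain.
Put 1 in bin 1; 0 remain.
Final bins: [10,4,1] [9,3,2] [9,2] [9] [9] [9] [8].

7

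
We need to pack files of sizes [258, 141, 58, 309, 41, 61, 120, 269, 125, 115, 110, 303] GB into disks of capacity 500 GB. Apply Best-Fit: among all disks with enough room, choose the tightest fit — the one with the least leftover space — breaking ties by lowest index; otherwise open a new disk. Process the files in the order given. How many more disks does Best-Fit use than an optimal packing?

Best-Fit: [258,141,58,41] [309,61,120] [269,125] [115,110] [303] → 5 disks.
Total size 1910 GB; any packing needs at least ⌈1910/500⌉ = 4 disks.
An optimal packing achieves that bound: [309,141,41] [303,125,61] [269,120,110] [258,115,58] → 4 disks.
Excess: 5 − 4 = 1.

1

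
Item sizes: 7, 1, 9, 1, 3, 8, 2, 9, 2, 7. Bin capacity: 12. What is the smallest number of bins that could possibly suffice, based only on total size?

5 bins

Total size = 7 + 1 + 9 + 1 + 3 + 8 + 2 + 9 + 2 + 7 = 49.
⌈49 / 12⌉ = 5.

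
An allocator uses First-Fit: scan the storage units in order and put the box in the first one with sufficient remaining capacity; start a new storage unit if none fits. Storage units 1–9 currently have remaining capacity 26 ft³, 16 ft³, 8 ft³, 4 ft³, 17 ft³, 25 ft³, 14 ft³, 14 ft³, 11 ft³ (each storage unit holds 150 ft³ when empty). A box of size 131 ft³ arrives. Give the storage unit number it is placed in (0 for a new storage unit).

No storage unit has ≥ 131 ft³ free, so a new storage unit is opened.

0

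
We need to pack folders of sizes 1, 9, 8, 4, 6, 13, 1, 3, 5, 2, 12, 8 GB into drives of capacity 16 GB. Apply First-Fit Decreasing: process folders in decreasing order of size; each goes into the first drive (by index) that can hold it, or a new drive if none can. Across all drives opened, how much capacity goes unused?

8

Sorted descending: 13, 12, 9, 8, 8, 6, 5, 4, 3, 2, 1, 1.
Put 13 GB in drive 1; 3 GB remain.
Put 12 GB in drive 2; 4 GB remain.
Put 9 GB in drive 3; 7 GB remain.
Put 8 GB in drive 4; 8 GB remain.
Put 8 GB in drive 4; 0 GB remain.
Put 6 GB in drive 3; 1 GB remain.
Put 5 GB in drive 5; 11 GB remain.
Put 4 GB in drive 2; 0 GB remain.
Put 3 GB in drive 1; 0 GB remain.
Put 2 GB in drive 5; 9 GB remain.
Put 1 GB in drive 3; 0 GB remain.
Put 1 GB in drive 5; 8 GB remain.
5 drives × 16 GB = 80 GB; used 72 GB; unused 8 GB.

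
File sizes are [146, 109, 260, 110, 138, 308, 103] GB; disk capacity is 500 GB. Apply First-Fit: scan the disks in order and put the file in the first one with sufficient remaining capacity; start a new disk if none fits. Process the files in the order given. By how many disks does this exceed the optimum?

0

First-Fit: [146,109,110,103] [260,138] [308] → 3 disks.
Total size 1174 GB; any packing needs at least ⌈1174/500⌉ = 3 disks.
So 3 is already optimal.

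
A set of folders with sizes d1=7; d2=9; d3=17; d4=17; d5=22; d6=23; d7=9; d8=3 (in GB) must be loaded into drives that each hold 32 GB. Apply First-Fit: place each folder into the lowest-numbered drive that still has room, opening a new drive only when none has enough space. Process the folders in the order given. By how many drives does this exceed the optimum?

First-Fit: [7,9,9,3] [17] [17] [22] [23] → 5 drives.
Total size 107 GB; any packing needs at least ⌈107/32⌉ = 4 drives.
An optimal packing achieves that bound: [23,9] [22,9] [17,7,3] [17] → 4 drives.
Excess: 5 − 4 = 1.

1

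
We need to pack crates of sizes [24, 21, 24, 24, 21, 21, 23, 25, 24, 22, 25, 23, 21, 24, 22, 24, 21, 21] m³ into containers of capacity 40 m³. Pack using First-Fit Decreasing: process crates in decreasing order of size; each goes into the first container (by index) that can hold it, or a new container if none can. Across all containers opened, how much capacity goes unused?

310

Sorted descending: 25, 25, 24, 24, 24, 24, 24, 24, 23, 23, 22, 22, 21, 21, 21, 21, 21, 21.
container 1: place 25 m³, 15 m³ left
container 2: place 25 m³, 15 m³ left
container 3: place 24 m³, 16 m³ left
container 4: place 24 m³, 16 m³ left
container 5: place 24 m³, 16 m³ left
container 6: place 24 m³, 16 m³ left
container 7: place 24 m³, 16 m³ left
container 8: place 24 m³, 16 m³ left
container 9: place 23 m³, 17 m³ left
container 10: place 23 m³, 17 m³ left
container 11: place 22 m³, 18 m³ left
container 12: place 22 m³, 18 m³ left
container 13: place 21 m³, 19 m³ left
container 14: place 21 m³, 19 m³ left
container 15: place 21 m³, 19 m³ left
container 16: place 21 m³, 19 m³ left
container 17: place 21 m³, 19 m³ left
container 18: place 21 m³, 19 m³ left
18 containers × 40 m³ = 720 m³; used 410 m³; unused 310 m³.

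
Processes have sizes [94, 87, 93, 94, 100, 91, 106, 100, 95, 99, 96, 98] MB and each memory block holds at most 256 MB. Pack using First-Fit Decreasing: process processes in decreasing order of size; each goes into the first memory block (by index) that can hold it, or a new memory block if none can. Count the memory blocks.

6

Sorted descending: 106, 100, 100, 99, 98, 96, 95, 94, 94, 93, 91, 87.
memory block 1: place 106 MB, 150 MB left
memory block 1: place 100 MB, 50 MB left
memory block 2: place 100 MB, 156 MB left
memory block 2: place 99 MB, 57 MB left
memory block 3: place 98 MB, 158 MB left
memory block 3: place 96 MB, 62 MB left
memory block 4: place 95 MB, 161 MB left
memory block 4: place 94 MB, 67 MB left
memory block 5: place 94 MB, 162 MB left
memory block 5: place 93 MB, 69 MB left
memory block 6: place 91 MB, 165 MB left
memory block 6: place 87 MB, 78 MB left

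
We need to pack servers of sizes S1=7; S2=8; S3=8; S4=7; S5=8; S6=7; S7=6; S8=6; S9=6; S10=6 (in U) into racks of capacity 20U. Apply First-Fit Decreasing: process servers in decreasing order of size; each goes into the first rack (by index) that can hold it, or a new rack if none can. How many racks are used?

Sorted descending: 8, 8, 8, 7, 7, 7, 6, 6, 6, 6.
8U → rack 1 (remaining 12U)
8U → rack 1 (remaining 4U)
8U → rack 2 (remaining 12U)
7U → rack 2 (remaining 5U)
7U → rack 3 (remaining 13U)
7U → rack 3 (remaining 6U)
6U → rack 3 (remaining 0U)
6U → rack 4 (remaining 14U)
6U → rack 4 (remaining 8U)
6U → rack 4 (remaining 2U)
Final racks: [8,8] [8,7] [7,7,6] [6,6,6].

4 racks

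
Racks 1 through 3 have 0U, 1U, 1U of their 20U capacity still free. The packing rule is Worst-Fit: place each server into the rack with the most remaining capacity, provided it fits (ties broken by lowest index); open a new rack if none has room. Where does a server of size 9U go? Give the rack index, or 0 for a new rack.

No rack has ≥ 9U free, so a new rack is opened.

0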